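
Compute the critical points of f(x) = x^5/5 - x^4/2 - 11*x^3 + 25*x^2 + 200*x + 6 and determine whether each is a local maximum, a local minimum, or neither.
f'(x) = x^4 - 2*x^3 - 33*x^2 + 50*x + 200

Solve f'(x) = 0:
  Factor: x^4 - 2*x^3 - 33*x^2 + 50*x + 200 = (x - 5)*(x - 4)*(x + 2)*(x + 5) = 0.
  ⇒ x = -5, -2, 4, 5

f''(x) = 4*x^3 - 6*x^2 - 66*x + 50
Second-derivative test at each critical point:
  f''(-5) = -270 < 0 → local maximum
  f''(-2) = 126 > 0 → local minimum
  f''(4) = -54 < 0 → local maximum
  f''(5) = 70 > 0 → local minimum

Critical points: x = -5 (local maximum); x = -2 (local minimum); x = 4 (local maximum); x = 5 (local minimum)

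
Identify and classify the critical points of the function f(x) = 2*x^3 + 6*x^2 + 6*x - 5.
f'(x) = 6*x^2 + 12*x + 6

Solve f'(x) = 0:
  Factor: 6*x^2 + 12*x + 6 = 6*(x + 1)^2 = 0.
  ⇒ x = -1

f''(x) = 12*x + 12
Second-derivative test at each critical point:
  f''(-1) = 0, so the second-derivative test is inconclusive; use the first-derivative test: f'(-5/4) = 0.3750, f'(-3/4) = 0.3750 — f' is positive on both sides (no sign change) → neither a local maximum nor a local minimum

Critical points: x = -1 (neither)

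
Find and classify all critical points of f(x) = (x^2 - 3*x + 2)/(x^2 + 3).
f'(x) = (3*x^2 + 2*x - 9)/(x^4 + 6*x^2 + 9)

Solve f'(x) = 0:
  f'(x) = (3*x^2 + 2*x - 9)/(x^2 + 3)^2; the denominator is positive wherever f is defined, so f'(x) = 0 ⇔ 3*x^2 + 2*x - 9 = 0.
  3*x^2 + 2*x - 9 = 0 has no rational roots; quadratic formula: x = (-2 ± √112)/6.
  ⇒ x = -2*sqrt(7)/3 - 1/3 ≈ -2.0972, -1/3 + 2*sqrt(7)/3 ≈ 1.4305

f''(x) = 6*(-x^3 - x^2 + 9*x + 1)/(x^6 + 9*x^4 + 27*x^2 + 27)
Second-derivative test at each critical point:
  f''(-2.0972) = -0.1934 < 0 → local maximum
  f''(1.4305) = 0.4156 > 0 → local minimum

Critical points: x = -2*sqrt(7)/3 - 1/3 ≈ -2.0972 (local maximum); x = -1/3 + 2*sqrt(7)/3 ≈ 1.4305 (local minimum)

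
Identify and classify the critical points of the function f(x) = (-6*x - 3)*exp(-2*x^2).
f'(x) = 6*(2*x*(2*x + 1) - 1)*exp(-2*x^2)

Solve f'(x) = 0:
  f'(x) = (24*x^2 + 12*x - 6)·exp(-2*x^2) and exp(-2*x^2) > 0 for every x, so f'(x) = 0 ⇔ 24*x^2 + 12*x - 6 = 0.
  Factor: 24*x^2 + 12*x - 6 = 6*(4*x^2 + 2*x - 1); 4*x^2 + 2*x - 1 = 0 has no rational roots; quadratic formula: x = (-2 ± √20)/8.
  ⇒ x = -sqrt(5)/4 - 1/4 ≈ -0.8090, -1/4 + sqrt(5)/4 ≈ 0.3090

f''(x) = 12*(-8*x^3 - 4*x^2 + 6*x + 1)*exp(-2*x^2)
Second-derivative test at each critical point:
  f''(-0.8090) = -7.2472 < 0 → local maximum
  f''(0.3090) = 22.1678 > 0 → local minimum

Critical points: x = -sqrt(5)/4 - 1/4 ≈ -0.8090 (local maximum); x = -1/4 + sqrt(5)/4 ≈ 0.3090 (local minimum)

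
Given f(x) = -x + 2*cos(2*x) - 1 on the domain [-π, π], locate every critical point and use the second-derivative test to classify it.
f'(x) = -4*sin(2*x) - 1

Solve f'(x) = 0 on [-π, π]:
  f'(x) = 0 ⇔ sin(2*x) = -1/4, i.e. 2*x = arcsin(-1/4) + 2nπ or 2*x = π − arcsin(-1/4) + 2nπ; keep the solutions lying in [-π, π].
  ⇒ x = -pi/2 + asin(1/4)/2 ≈ -1.4445, -asin(1/4)/2 ≈ -0.1263, asin(1/4)/2 + pi/2 ≈ 1.6971, pi - asin(1/4)/2 ≈ 3.0153

f''(x) = -8*cos(2*x)
Second-derivative test at each critical point:
  f''(-1.4445) = 7.7460 > 0 → local minimum
  f''(-0.1263) = -7.7460 < 0 → local maximum
  f''(1.6971) = 7.7460 > 0 → local minimum
  f''(3.0153) = -7.7460 < 0 → local maximum

Critical points: x = -pi/2 + asin(1/4)/2 ≈ -1.4445 (local minimum); x = -asin(1/4)/2 ≈ -0.1263 (local maximum); x = asin(1/4)/2 + pi/2 ≈ 1.6971 (local minimum); x = pi - asin(1/4)/2 ≈ 3.0153 (local maximum)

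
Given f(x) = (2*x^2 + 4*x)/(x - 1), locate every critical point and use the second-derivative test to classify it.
f'(x) = 2*(x^2 - 2*x - 2)/(x^2 - 2*x + 1)

Solve f'(x) = 0:
  f'(x) = 2*(x^2 - 2*x - 2)/(x - 1)^2; the denominator is positive wherever f is defined, so f'(x) = 0 ⇔ 2*x^2 - 4*x - 4 = 0.
  Factor: 2*x^2 - 4*x - 4 = 2*(x^2 - 2*x - 2); x^2 - 2*x - 2 = 0 has no rational roots; quadratic formula: x = (2 ± √12)/2.
  ⇒ x = 1 - sqrt(3) ≈ -0.7321, 1 + sqrt(3) ≈ 2.7321

f''(x) = 12/(x^3 - 3*x^2 + 3*x - 1)
Second-derivative test at each critical point:
  f''(-0.7321) = -2.3094 < 0 → local maximum
  f''(2.7321) = 2.3094 > 0 → local minimum

Critical points: x = 1 - sqrt(3) ≈ -0.7321 (local maximum); x = 1 + sqrt(3) ≈ 2.7321 (local minimum)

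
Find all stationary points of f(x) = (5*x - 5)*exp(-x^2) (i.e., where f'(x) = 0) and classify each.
f'(x) = 5*(-2*x*(x - 1) + 1)*exp(-x^2)

Solve f'(x) = 0:
  f'(x) = (-10*x^2 + 10*x + 5)·exp(-x^2) and exp(-x^2) > 0 for every x, so f'(x) = 0 ⇔ -10*x^2 + 10*x + 5 = 0.
  Factor: -10*x^2 + 10*x + 5 = -5*(2*x^2 - 2*x - 1); 2*x^2 - 2*x - 1 = 0 has no rational roots; quadratic formula: x = (2 ± √12)/4.
  ⇒ x = 1/2 - sqrt(3)/2 ≈ -0.3660, 1/2 + sqrt(3)/2 ≈ 1.3660

f''(x) = 10*(2*x^2*(x - 1) - 3*x + 1)*exp(-x^2)
Second-derivative test at each critical point:
  f''(-0.3660) = 15.1487 > 0 → local minimum
  f''(1.3660) = -2.6801 < 0 → local maximum

Critical points: x = 1/2 - sqrt(3)/2 ≈ -0.3660 (local minimum); x = 1/2 + sqrt(3)/2 ≈ 1.3660 (local maximum)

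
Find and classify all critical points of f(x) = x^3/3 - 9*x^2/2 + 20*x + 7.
f'(x) = x^2 - 9*x + 20

Solve f'(x) = 0:
  Factor: x^2 - 9*x + 20 = (x - 5)*(x - 4) = 0.
  ⇒ x = 4, 5

f''(x) = 2*x - 9
Second-derivative test at each critical point:
  f''(4) = -1 < 0 → local maximum
  f''(5) = 1 > 0 → local minimum

Critical points: x = 4 (local maximum); x = 5 (local minimum)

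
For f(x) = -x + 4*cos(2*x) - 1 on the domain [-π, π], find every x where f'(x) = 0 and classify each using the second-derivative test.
f'(x) = -8*sin(2*x) - 1

Solve f'(x) = 0 on [-π, π]:
  f'(x) = 0 ⇔ sin(2*x) = -1/8, i.e. 2*x = arcsin(-1/8) + 2nπ or 2*x = π − arcsin(-1/8) + 2nπ; keep the solutions lying in [-π, π].
  ⇒ x = -pi/2 + asin(1/8)/2 ≈ -1.5081, -asin(1/8)/2 ≈ -0.0627, asin(1/8)/2 + pi/2 ≈ 1.6335, pi - asin(1/8)/2 ≈ 3.0789

f''(x) = -16*cos(2*x)
Second-derivative test at each critical point:
  f''(-1.5081) = 15.8745 > 0 → local minimum
  f''(-0.0627) = -15.8745 < 0 → local maximum
  f''(1.6335) = 15.8745 > 0 → local minimum
  f''(3.0789) = -15.8745 < 0 → local maximum

Critical points: x = -pi/2 + asin(1/8)/2 ≈ -1.5081 (local minimum); x = -asin(1/8)/2 ≈ -0.0627 (local maximum); x = asin(1/8)/2 + pi/2 ≈ 1.6335 (local minimum); x = pi - asin(1/8)/2 ≈ 3.0789 (local maximum)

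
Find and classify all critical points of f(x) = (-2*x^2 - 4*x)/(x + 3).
f'(x) = 2*(-x^2 - 6*x - 6)/(x^2 + 6*x + 9)

Solve f'(x) = 0:
  f'(x) = -2*(x^2 + 6*x + 6)/(x + 3)^2; the denominator is positive wherever f is defined, so f'(x) = 0 ⇔ -2*x^2 - 12*x - 12 = 0.
  Factor: -2*x^2 - 12*x - 12 = -2*(x^2 + 6*x + 6); x^2 + 6*x + 6 = 0 has no rational roots; quadratic formula: x = (-6 ± √12)/2.
  ⇒ x = -3 - sqrt(3) ≈ -4.7321, -3 + sqrt(3) ≈ -1.2679

f''(x) = -12/(x^3 + 9*x^2 + 27*x + 27)
Second-derivative test at each critical point:
  f''(-4.7321) = 2.3094 > 0 → local minimum
  f''(-1.2679) = -2.3094 < 0 → local maximum

Critical points: x = -3 - sqrt(3) ≈ -4.7321 (local minimum); x = -3 + sqrt(3) ≈ -1.2679 (local maximum)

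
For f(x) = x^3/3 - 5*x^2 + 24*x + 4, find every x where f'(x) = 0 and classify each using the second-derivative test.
f'(x) = x^2 - 10*x + 24

Solve f'(x) = 0:
  Factor: x^2 - 10*x + 24 = (x - 6)*(x - 4) = 0.
  ⇒ x = 4, 6

f''(x) = 2*x - 10
Second-derivative test at each critical point:
  f''(4) = -2 < 0 → local maximum
  f''(6) = 2 > 0 → local minimum

Critical points: x = 4 (local maximum); x = 6 (local minimum)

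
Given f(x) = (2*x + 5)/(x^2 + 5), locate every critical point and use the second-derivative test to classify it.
f'(x) = 2*(-x^2 - 5*x + 5)/(x^4 + 10*x^2 + 25)

Solve f'(x) = 0:
  f'(x) = -2*(x^2 + 5*x - 5)/(x^2 + 5)^2; the denominator is positive wherever f is defined, so f'(x) = 0 ⇔ -2*x^2 - 10*x + 10 = 0.
  Factor: -2*x^2 - 10*x + 10 = -2*(x^2 + 5*x - 5); x^2 + 5*x - 5 = 0 has no rational roots; quadratic formula: x = (-5 ± √45)/2.
  ⇒ x = -3*sqrt(5)/2 - 5/2 ≈ -5.8541, -5/2 + 3*sqrt(5)/2 ≈ 0.8541

f''(x) = 2*(4*x^2*(2*x + 5) - (6*x + 5)*(x^2 + 5))/(x^2 + 5)^3
Second-derivative test at each critical point:
  f''(-5.8541) = 0.0087 > 0 → local minimum
  f''(0.8541) = -0.4087 < 0 → local maximum

Critical points: x = -3*sqrt(5)/2 - 5/2 ≈ -5.8541 (local minimum); x = -5/2 + 3*sqrt(5)/2 ≈ 0.8541 (local maximum)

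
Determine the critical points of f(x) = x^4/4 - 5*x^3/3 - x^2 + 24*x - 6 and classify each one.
f'(x) = x^3 - 5*x^2 - 2*x + 24

Solve f'(x) = 0:
  Factor: x^3 - 5*x^2 - 2*x + 24 = (x - 4)*(x - 3)*(x + 2) = 0.
  ⇒ x = -2, 3, 4

f''(x) = 3*x^2 - 10*x - 2
Second-derivative test at each critical point:
  f''(-2) = 30 > 0 → local minimum
  f''(3) = -5 < 0 → local maximum
  f''(4) = 6 > 0 → local minimum

Critical points: x = -2 (local minimum); x = 3 (local maximum); x = 4 (local minimum)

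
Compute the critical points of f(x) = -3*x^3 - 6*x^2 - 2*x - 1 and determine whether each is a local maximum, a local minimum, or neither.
f'(x) = -9*x^2 - 12*x - 2

Solve f'(x) = 0:
  9*x^2 + 12*x + 2 = 0 has no rational roots; quadratic formula: x = (-12 ± √72)/18.
  ⇒ x = -2/3 - sqrt(2)/3 ≈ -1.1381, -2/3 + sqrt(2)/3 ≈ -0.1953

f''(x) = -18*x - 12
Second-derivative test at each critical point:
  f''(-1.1381) = 8.4853 > 0 → local minimum
  f''(-0.1953) = -8.4853 < 0 → local maximum

Critical points: x = -2/3 - sqrt(2)/3 ≈ -1.1381 (local minimum); x = -2/3 + sqrt(2)/3 ≈ -0.1953 (local maximum)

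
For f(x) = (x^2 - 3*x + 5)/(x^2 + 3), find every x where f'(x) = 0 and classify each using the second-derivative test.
f'(x) = (3*x^2 - 4*x - 9)/(x^4 + 6*x^2 + 9)

Solve f'(x) = 0:
  f'(x) = (3*x^2 - 4*x - 9)/(x^2 + 3)^2; the denominator is positive wherever f is defined, so f'(x) = 0 ⇔ 3*x^2 - 4*x - 9 = 0.
  3*x^2 - 4*x - 9 = 0 has no rational roots; quadratic formula: x = (4 ± √124)/6.
  ⇒ x = 2/3 - sqrt(31)/3 ≈ -1.1893, 2/3 + sqrt(31)/3 ≈ 2.5226

f''(x) = 6*(-x^3 + 2*x^2 + 9*x - 2)/(x^6 + 9*x^4 + 27*x^2 + 27)
Second-derivative test at each critical point:
  f''(-1.1893) = -0.5715 < 0 → local maximum
  f''(2.5226) = 0.1270 > 0 → local minimum

Critical points: x = 2/3 - sqrt(31)/3 ≈ -1.1893 (local maximum); x = 2/3 + sqrt(31)/3 ≈ 2.5226 (local minimum)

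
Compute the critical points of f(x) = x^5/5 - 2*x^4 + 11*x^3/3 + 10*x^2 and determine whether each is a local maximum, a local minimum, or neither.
f'(x) = x*(x^3 - 8*x^2 + 11*x + 20)

Solve f'(x) = 0:
  Factor: x^4 - 8*x^3 + 11*x^2 + 20*x = x*(x - 5)*(x - 4)*(x + 1) = 0.
  ⇒ x = -1, 0, 4, 5

f''(x) = 4*x^3 - 24*x^2 + 22*x + 20
Second-derivative test at each critical point:
  f''(-1) = -30 < 0 → local maximum
  f''(0) = 20 > 0 → local minimum
  f''(4) = -20 < 0 → local maximum
  f''(5) = 30 > 0 → local minimum

Critical points: x = -1 (local maximum); x = 0 (local minimum); x = 4 (local maximum); x = 5 (local minimum)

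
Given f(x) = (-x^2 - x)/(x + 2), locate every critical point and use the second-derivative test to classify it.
f'(x) = (-x^2 - 4*x - 2)/(x^2 + 4*x + 4)

Solve f'(x) = 0:
  f'(x) = -(x^2 + 4*x + 2)/(x + 2)^2; the denominator is positive wherever f is defined, so f'(x) = 0 ⇔ -x^2 - 4*x - 2 = 0.
  x^2 + 4*x + 2 = 0 has no rational roots; quadratic formula: x = (-4 ± √8)/2.
  ⇒ x = -2 - sqrt(2) ≈ -3.4142, -2 + sqrt(2) ≈ -0.5858

f''(x) = -4/(x^3 + 6*x^2 + 12*x + 8)
Second-derivative test at each critical point:
  f''(-3.4142) = 1.4142 > 0 → local minimum
  f''(-0.5858) = -1.4142 < 0 → local maximum

Critical points: x = -2 - sqrt(2) ≈ -3.4142 (local minimum); x = -2 + sqrt(2) ≈ -0.5858 (local maximum)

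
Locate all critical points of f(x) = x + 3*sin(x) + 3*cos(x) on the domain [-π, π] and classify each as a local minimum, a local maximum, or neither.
f'(x) = 3*sqrt(2)*cos(x + pi/4) + 1

Solve f'(x) = 0 on [-π, π]:
  f'(x) = 0 ⇔ -3*sin(x) + 3*cos(x) = -1. Write the left side as R·cos(x + φ) with R = √(3² + 3²) = 3*sqrt(2), cos φ = sqrt(2)/2, sin φ = sqrt(2)/2; then cos(x + φ) = -sqrt(2)/6. Solve for x and keep the solutions lying in [-π, π].
  ⇒ x = -pi + atan((1 - sqrt(17))/(-sqrt(17) - 1)) ≈ -2.5941, atan((1 + sqrt(17))/(-1 + sqrt(17))) ≈ 1.0233

f''(x) = -3*sqrt(2)*sin(x + pi/4)
Second-derivative test at each critical point:
  f''(-2.5941) = 4.1231 > 0 → local minimum
  f''(1.0233) = -4.1231 < 0 → local maximum

Critical points: x = -pi + atan((1 - sqrt(17))/(-sqrt(17) - 1)) ≈ -2.5941 (local minimum); x = atan((1 + sqrt(17))/(-1 + sqrt(17))) ≈ 1.0233 (local maximum)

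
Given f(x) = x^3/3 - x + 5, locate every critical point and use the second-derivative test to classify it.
f'(x) = x^2 - 1

Solve f'(x) = 0:
  Factor: x^2 - 1 = (x - 1)*(x + 1) = 0.
  ⇒ x = -1, 1

f''(x) = 2*x
Second-derivative test at each critical point:
  f''(-1) = -2 < 0 → local maximum
  f''(1) = 2 > 0 → local minimum

Critical points: x = -1 (local maximum); x = 1 (local minimum)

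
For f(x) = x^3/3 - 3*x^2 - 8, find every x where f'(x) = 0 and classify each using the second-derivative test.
f'(x) = x*(x - 6)

Solve f'(x) = 0:
  Factor: x^2 - 6*x = x*(x - 6) = 0.
  ⇒ x = 0, 6

f''(x) = 2*x - 6
Second-derivative test at each critical point:
  f''(0) = -6 < 0 → local maximum
  f''(6) = 6 > 0 → local minimum

Critical points: x = 0 (local maximum); x = 6 (local minimum)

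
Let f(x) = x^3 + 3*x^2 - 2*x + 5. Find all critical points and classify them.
f'(x) = 3*x^2 + 6*x - 2

Solve f'(x) = 0:
  3*x^2 + 6*x - 2 = 0 has no rational roots; quadratic formula: x = (-6 ± √60)/6.
  ⇒ x = -sqrt(15)/3 - 1 ≈ -2.2910, -1 + sqrt(15)/3 ≈ 0.2910

f''(x) = 6*x + 6
Second-derivative test at each critical point:
  f''(-2.2910) = -7.7460 < 0 → local maximum
  f''(0.2910) = 7.7460 > 0 → local minimum

Critical points: x = -sqrt(15)/3 - 1 ≈ -2.2910 (local maximum); x = -1 + sqrt(15)/3 ≈ 0.2910 (local minimum)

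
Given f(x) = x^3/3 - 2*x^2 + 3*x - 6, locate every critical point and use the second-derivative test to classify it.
f'(x) = x^2 - 4*x + 3

Solve f'(x) = 0:
  Factor: x^2 - 4*x + 3 = (x - 3)*(x - 1) = 0.
  ⇒ x = 1, 3

f''(x) = 2*x - 4
Second-derivative test at each critical point:
  f''(1) = -2 < 0 → local maximum
  f''(3) = 2 > 0 → local minimum

Critical points: x = 1 (local maximum); x = 3 (local minimum)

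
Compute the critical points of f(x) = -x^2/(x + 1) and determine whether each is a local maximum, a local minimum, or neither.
f'(x) = x*(-x - 2)/(x + 1)^2

Solve f'(x) = 0:
  f'(x) = -x*(x + 2)/(x + 1)^2; the denominator is positive wherever f is defined, so f'(x) = 0 ⇔ -x^2 - 2*x = 0.
  Factor: -x^2 - 2*x = -x*(x + 2) = 0.
  ⇒ x = -2, 0

f''(x) = -2/(x^3 + 3*x^2 + 3*x + 1)
Second-derivative test at each critical point:
  f''(-2) = 2 > 0 → local minimum
  f''(0) = -2 < 0 → local maximum

Critical points: x = -2 (local minimum); x = 0 (local maximum)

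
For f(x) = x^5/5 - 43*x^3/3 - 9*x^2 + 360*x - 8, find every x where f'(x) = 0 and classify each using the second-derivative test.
f'(x) = x^4 - 43*x^2 - 18*x + 360

Solve f'(x) = 0:
  Factor: x^4 - 43*x^2 - 18*x + 360 = (x - 6)*(x - 3)*(x + 4)*(x + 5) = 0.
  ⇒ x = -5, -4, 3, 6

f''(x) = 4*x^3 - 86*x - 18
Second-derivative test at each critical point:
  f''(-5) = -88 < 0 → local maximum
  f''(-4) = 70 > 0 → local minimum
  f''(3) = -168 < 0 → local maximum
  f''(6) = 330 > 0 → local minimum

Critical points: x = -5 (local maximum); x = -4 (local minimum); x = 3 (local maximum); x = 6 (local minimum)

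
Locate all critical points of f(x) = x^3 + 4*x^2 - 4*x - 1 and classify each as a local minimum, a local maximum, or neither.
f'(x) = 3*x^2 + 8*x - 4

Solve f'(x) = 0:
  3*x^2 + 8*x - 4 = 0 has no rational roots; quadratic formula: x = (-8 ± √112)/6.
  ⇒ x = -2*sqrt(7)/3 - 4/3 ≈ -3.0972, -4/3 + 2*sqrt(7)/3 ≈ 0.4305

f''(x) = 6*x + 8
Second-derivative test at each critical point:
  f''(-3.0972) = -10.5830 < 0 → local maximum
  f''(0.4305) = 10.5830 > 0 → local minimum

Critical points: x = -2*sqrt(7)/3 - 4/3 ≈ -3.0972 (local maximum); x = -4/3 + 2*sqrt(7)/3 ≈ 0.4305 (local minimum)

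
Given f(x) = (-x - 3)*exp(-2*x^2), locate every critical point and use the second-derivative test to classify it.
f'(x) = (4*x*(x + 3) - 1)*exp(-2*x^2)

Solve f'(x) = 0:
  f'(x) = (4*x^2 + 12*x - 1)·exp(-2*x^2) and exp(-2*x^2) > 0 for every x, so f'(x) = 0 ⇔ 4*x^2 + 12*x - 1 = 0.
  4*x^2 + 12*x - 1 = 0 has no rational roots; quadratic formula: x = (-12 ± √160)/8.
  ⇒ x = -sqrt(10)/2 - 3/2 ≈ -3.0811, -3/2 + sqrt(10)/2 ≈ 0.0811

f''(x) = 4*(-4*x^2*(x + 3) + 3*x + 3)*exp(-2*x^2)
Second-derivative test at each critical point:
  f''(-3.0811) = -7.181e-08 < 0 → local maximum
  f''(0.0811) = 12.4837 > 0 → local minimum

Critical points: x = -sqrt(10)/2 - 3/2 ≈ -3.0811 (local maximum); x = -3/2 + sqrt(10)/2 ≈ 0.0811 (local minimum)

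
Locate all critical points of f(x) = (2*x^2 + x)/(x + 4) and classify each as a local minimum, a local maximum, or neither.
f'(x) = 2*(x^2 + 8*x + 2)/(x^2 + 8*x + 16)

Solve f'(x) = 0:
  f'(x) = 2*(x^2 + 8*x + 2)/(x + 4)^2; the denominator is positive wherever f is defined, so f'(x) = 0 ⇔ 2*x^2 + 16*x + 4 = 0.
  Factor: 2*x^2 + 16*x + 4 = 2*(x^2 + 8*x + 2); x^2 + 8*x + 2 = 0 has no rational roots; quadratic formula: x = (-8 ± √56)/2.
  ⇒ x = -4 - sqrt(14) ≈ -7.7417, -4 + sqrt(14) ≈ -0.2583

f''(x) = 56/(x^3 + 12*x^2 + 48*x + 64)
Second-derivative test at each critical point:
  f''(-7.7417) = -1.0690 < 0 → local maximum
  f''(-0.2583) = 1.0690 > 0 → local minimum

Critical points: x = -4 - sqrt(14) ≈ -7.7417 (local maximum); x = -4 + sqrt(14) ≈ -0.2583 (local minimum)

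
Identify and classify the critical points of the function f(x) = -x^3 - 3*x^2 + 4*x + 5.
f'(x) = -3*x^2 - 6*x + 4

Solve f'(x) = 0:
  3*x^2 + 6*x - 4 = 0 has no rational roots; quadratic formula: x = (-6 ± √84)/6.
  ⇒ x = -sqrt(21)/3 - 1 ≈ -2.5275, -1 + sqrt(21)/3 ≈ 0.5275

f''(x) = -6*x - 6
Second-derivative test at each critical point:
  f''(-2.5275) = 9.1652 > 0 → local minimum
  f''(0.5275) = -9.1652 < 0 → local maximum

Critical points: x = -sqrt(21)/3 - 1 ≈ -2.5275 (local minimum); x = -1 + sqrt(21)/3 ≈ 0.5275 (local maximum)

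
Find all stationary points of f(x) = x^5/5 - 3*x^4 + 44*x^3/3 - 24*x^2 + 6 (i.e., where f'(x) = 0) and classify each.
f'(x) = x*(x^3 - 12*x^2 + 44*x - 48)

Solve f'(x) = 0:
  Factor: x^4 - 12*x^3 + 44*x^2 - 48*x = x*(x - 6)*(x - 4)*(x - 2) = 0.
  ⇒ x = 0, 2, 4, 6

f''(x) = 4*x^3 - 36*x^2 + 88*x - 48
Second-derivative test at each critical point:
  f''(0) = -48 < 0 → local maximum
  f''(2) = 16 > 0 → local minimum
  f''(4) = -16 < 0 → local maximum
  f''(6) = 48 > 0 → local minimum

Critical points: x = 0 (local maximum); x = 2 (local minimum); x = 4 (local maximum); x = 6 (local minimum)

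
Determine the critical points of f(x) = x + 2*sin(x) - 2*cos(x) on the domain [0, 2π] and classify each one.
f'(x) = 2*sqrt(2)*sin(x + pi/4) + 1

Solve f'(x) = 0 on [0, 2π]:
  f'(x) = 0 ⇔ 2*sin(x) + 2*cos(x) = -1. Write the left side as R·cos(x + φ) with R = √(2² + (-2)²) = 2*sqrt(2), cos φ = sqrt(2)/2, sin φ = -sqrt(2)/2; then cos(x + φ) = -sqrt(2)/4. Solve for x and keep the solutions lying in [0, 2π].
  ⇒ x = atan((-1 + sqrt(7))/(-sqrt(7) - 1)) + pi ≈ 2.7176, atan((-sqrt(7) - 1)/(-1 + sqrt(7))) + 2*pi ≈ 5.1364

f''(x) = 2*sqrt(2)*cos(x + pi/4)
Second-derivative test at each critical point:
  f''(2.7176) = -2.6458 < 0 → local maximum
  f''(5.1364) = 2.6458 > 0 → local minimum

Critical points: x = atan((-1 + sqrt(7))/(-sqrt(7) - 1)) + pi ≈ 2.7176 (local maximum); x = atan((-sqrt(7) - 1)/(-1 + sqrt(7))) + 2*pi ≈ 5.1364 (local minimum)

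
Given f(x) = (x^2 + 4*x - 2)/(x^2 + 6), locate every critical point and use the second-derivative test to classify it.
f'(x) = 4*(-x^2 + 4*x + 6)/(x^4 + 12*x^2 + 36)

Solve f'(x) = 0:
  f'(x) = -4*(x^2 - 4*x - 6)/(x^2 + 6)^2; the denominator is positive wherever f is defined, so f'(x) = 0 ⇔ -4*x^2 + 16*x + 24 = 0.
  Factor: -4*x^2 + 16*x + 24 = -4*(x^2 - 4*x - 6); x^2 - 4*x - 6 = 0 has no rational roots; quadratic formula: x = (4 ± √40)/2.
  ⇒ x = 2 - sqrt(10) ≈ -1.1623, 2 + sqrt(10) ≈ 5.1623

f''(x) = 8*(x^3 - 6*x^2 - 18*x + 12)/(x^6 + 18*x^4 + 108*x^2 + 216)
Second-derivative test at each critical point:
  f''(-1.1623) = 0.4682 > 0 → local minimum
  f''(5.1623) = -0.0237 < 0 → local maximum

Critical points: x = 2 - sqrt(10) ≈ -1.1623 (local minimum); x = 2 + sqrt(10) ≈ 5.1623 (local maximum)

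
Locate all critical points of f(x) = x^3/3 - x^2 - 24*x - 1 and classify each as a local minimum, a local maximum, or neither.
f'(x) = x^2 - 2*x - 24

Solve f'(x) = 0:
  Factor: x^2 - 2*x - 24 = (x - 6)*(x + 4) = 0.
  ⇒ x = -4, 6

f''(x) = 2*x - 2
Second-derivative test at each critical point:
  f''(-4) = -10 < 0 → local maximum
  f''(6) = 10 > 0 → local minimum

Critical points: x = -4 (local maximum); x = 6 (local minimum)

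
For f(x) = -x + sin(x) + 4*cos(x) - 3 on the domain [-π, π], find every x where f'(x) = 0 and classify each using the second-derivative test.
f'(x) = -4*sin(x) + cos(x) - 1

Solve f'(x) = 0 on [-π, π]:
  f'(x) = 0 ⇔ -4*sin(x) + cos(x) = 1. Write the left side as R·cos(x + φ) with R = √(1² + 4²) = sqrt(17), cos φ = sqrt(17)/17, sin φ = 4*sqrt(17)/17; then cos(x + φ) = sqrt(17)/17. Solve for x and keep the solutions lying in [-π, π].
  ⇒ x = -pi + atan(8/15) ≈ -2.6516, 0

f''(x) = -sin(x) - 4*cos(x)
Second-derivative test at each critical point:
  f''(-2.6516) = 4 > 0 → local minimum
  f''(0) = -4 < 0 → local maximum

Critical points: x = -pi + atan(8/15) ≈ -2.6516 (local minimum); x = 0 (local maximum)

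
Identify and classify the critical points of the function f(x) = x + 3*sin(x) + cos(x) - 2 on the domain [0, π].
f'(x) = -sin(x) + 3*cos(x) + 1

Solve f'(x) = 0 on [0, π]:
  f'(x) = 0 ⇔ -sin(x) + 3*cos(x) = -1. Write the left side as R·cos(x + φ) with R = √(3² + 1²) = sqrt(10), cos φ = 3*sqrt(10)/10, sin φ = sqrt(10)/10; then cos(x + φ) = -sqrt(10)/10. Solve for x and keep the solutions lying in [0, π].
  ⇒ x = pi/2 ≈ 1.5708

f''(x) = -3*sin(x) - cos(x)
Second-derivative test at each critical point:
  f''(1.5708) = -3 < 0 → local maximum

Critical points: x = pi/2 ≈ 1.5708 (local maximum)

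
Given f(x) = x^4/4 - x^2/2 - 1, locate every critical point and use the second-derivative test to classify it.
f'(x) = x^3 - x

Solve f'(x) = 0:
  Factor: x^3 - x = x*(x - 1)*(x + 1) = 0.
  ⇒ x = -1, 0, 1

f''(x) = 3*x^2 - 1
Second-derivative test at each critical point:
  f''(-1) = 2 > 0 → local minimum
  f''(0) = -1 < 0 → local maximum
  f''(1) = 2 > 0 → local minimum

Critical points: x = -1 (local minimum); x = 0 (local maximum); x = 1 (local minimum)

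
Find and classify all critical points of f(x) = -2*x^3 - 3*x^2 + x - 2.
f'(x) = -6*x^2 - 6*x + 1

Solve f'(x) = 0:
  6*x^2 + 6*x - 1 = 0 has no rational roots; quadratic formula: x = (-6 ± √60)/12.
  ⇒ x = -sqrt(15)/6 - 1/2 ≈ -1.1455, -1/2 + sqrt(15)/6 ≈ 0.1455

f''(x) = -12*x - 6
Second-derivative test at each critical point:
  f''(-1.1455) = 7.7460 > 0 → local minimum
  f''(0.1455) = -7.7460 < 0 → local maximum

Critical points: x = -sqrt(15)/6 - 1/2 ≈ -1.1455 (local minimum); x = -1/2 + sqrt(15)/6 ≈ 0.1455 (local maximum)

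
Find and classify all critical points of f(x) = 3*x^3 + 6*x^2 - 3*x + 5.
f'(x) = 9*x^2 + 12*x - 3

Solve f'(x) = 0:
  Factor: 9*x^2 + 12*x - 3 = 3*(3*x^2 + 4*x - 1); 3*x^2 + 4*x - 1 = 0 has no rational roots; quadratic formula: x = (-4 ± √28)/6.
  ⇒ x = -sqrt(7)/3 - 2/3 ≈ -1.5486, -2/3 + sqrt(7)/3 ≈ 0.2153

f''(x) = 18*x + 12
Second-derivative test at each critical point:
  f''(-1.5486) = -15.8745 < 0 → local maximum
  f''(0.2153) = 15.8745 > 0 → local minimum

Critical points: x = -sqrt(7)/3 - 2/3 ≈ -1.5486 (local maximum); x = -2/3 + sqrt(7)/3 ≈ 0.2153 (local minimum)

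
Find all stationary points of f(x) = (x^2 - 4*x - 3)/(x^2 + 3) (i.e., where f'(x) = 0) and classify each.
f'(x) = 4*(x^2 + 3*x - 3)/(x^4 + 6*x^2 + 9)

Solve f'(x) = 0:
  f'(x) = 4*(x^2 + 3*x - 3)/(x^2 + 3)^2; the denominator is positive wherever f is defined, so f'(x) = 0 ⇔ 4*x^2 + 12*x - 12 = 0.
  Factor: 4*x^2 + 12*x - 12 = 4*(x^2 + 3*x - 3); x^2 + 3*x - 3 = 0 has no rational roots; quadratic formula: x = (-3 ± √21)/2.
  ⇒ x = -sqrt(21)/2 - 3/2 ≈ -3.7913, -3/2 + sqrt(21)/2 ≈ 0.7913

f''(x) = 4*(-2*x^3 - 9*x^2 + 18*x + 9)/(x^6 + 9*x^4 + 27*x^2 + 27)
Second-derivative test at each critical point:
  f''(-3.7913) = -0.0607 < 0 → local maximum
  f''(0.7913) = 1.3941 > 0 → local minimum

Critical points: x = -sqrt(21)/2 - 3/2 ≈ -3.7913 (local maximum); x = -3/2 + sqrt(21)/2 ≈ 0.7913 (local minimum)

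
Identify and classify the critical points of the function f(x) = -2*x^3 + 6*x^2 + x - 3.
f'(x) = -6*x^2 + 12*x + 1

Solve f'(x) = 0:
  6*x^2 - 12*x - 1 = 0 has no rational roots; quadratic formula: x = (12 ± √168)/12.
  ⇒ x = 1 - sqrt(42)/6 ≈ -0.0801, 1 + sqrt(42)/6 ≈ 2.0801

f''(x) = 12 - 12*x
Second-derivative test at each critical point:
  f''(-0.0801) = 12.9615 > 0 → local minimum
  f''(2.0801) = -12.9615 < 0 → local maximum

Critical points: x = 1 - sqrt(42)/6 ≈ -0.0801 (local minimum); x = 1 + sqrt(42)/6 ≈ 2.0801 (local maximum)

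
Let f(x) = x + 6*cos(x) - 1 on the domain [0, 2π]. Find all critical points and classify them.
f'(x) = 1 - 6*sin(x)

Solve f'(x) = 0 on [0, 2π]:
  f'(x) = 0 ⇔ sin(x) = 1/6, i.e. x = arcsin(1/6) + 2nπ or x = π − arcsin(1/6) + 2nπ; keep the solutions lying in [0, 2π].
  ⇒ x = asin(1/6) ≈ 0.1674, pi - asin(1/6) ≈ 2.9741

f''(x) = -6*cos(x)
Second-derivative test at each critical point:
  f''(0.1674) = -5.9161 < 0 → local maximum
  f''(2.9741) = 5.9161 > 0 → local minimum

Critical points: x = asin(1/6) ≈ 0.1674 (local maximum); x = pi - asin(1/6) ≈ 2.9741 (local minimum)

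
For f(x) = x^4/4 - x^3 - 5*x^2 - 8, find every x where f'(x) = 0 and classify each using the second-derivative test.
f'(x) = x*(x^2 - 3*x - 10)

Solve f'(x) = 0:
  Factor: x^3 - 3*x^2 - 10*x = x*(x - 5)*(x + 2) = 0.
  ⇒ x = -2, 0, 5

f''(x) = 3*x^2 - 6*x - 10
Second-derivative test at each critical point:
  f''(-2) = 14 > 0 → local minimum
  f''(0) = -10 < 0 → local maximum
  f''(5) = 35 > 0 → local minimum

Critical points: x = -2 (local minimum); x = 0 (local maximum); x = 5 (local minimum)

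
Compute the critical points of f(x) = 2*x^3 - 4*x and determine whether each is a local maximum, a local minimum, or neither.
f'(x) = 6*x^2 - 4

Solve f'(x) = 0:
  Factor: 6*x^2 - 4 = 2*(3*x^2 - 2); 3*x^2 - 2 = 0 has no rational roots; quadratic formula: x = (0 ± √24)/6.
  ⇒ x = -sqrt(6)/3 ≈ -0.8165, sqrt(6)/3 ≈ 0.8165

f''(x) = 12*x
Second-derivative test at each critical point:
  f''(-0.8165) = -9.7980 < 0 → local maximum
  f''(0.8165) = 9.7980 > 0 → local minimum

Critical points: x = -sqrt(6)/3 ≈ -0.8165 (local maximum); x = sqrt(6)/3 ≈ 0.8165 (local minimum)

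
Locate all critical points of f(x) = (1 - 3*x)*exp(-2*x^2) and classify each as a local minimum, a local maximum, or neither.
f'(x) = (4*x*(3*x - 1) - 3)*exp(-2*x^2)

Solve f'(x) = 0:
  f'(x) = (12*x^2 - 4*x - 3)·exp(-2*x^2) and exp(-2*x^2) > 0 for every x, so f'(x) = 0 ⇔ 12*x^2 - 4*x - 3 = 0.
  12*x^2 - 4*x - 3 = 0 has no rational roots; quadratic formula: x = (4 ± √160)/24.
  ⇒ x = 1/6 - sqrt(10)/6 ≈ -0.3604, 1/6 + sqrt(10)/6 ≈ 0.6937

f''(x) = 4*(4*x^2*(1 - 3*x) + 9*x - 1)*exp(-2*x^2)
Second-derivative test at each critical point:
  f''(-0.3604) = -9.7556 < 0 → local maximum
  f''(0.6937) = 4.8313 > 0 → local minimum

Critical points: x = 1/6 - sqrt(10)/6 ≈ -0.3604 (local maximum); x = 1/6 + sqrt(10)/6 ≈ 0.6937 (local minimum)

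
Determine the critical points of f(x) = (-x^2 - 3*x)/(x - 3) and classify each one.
f'(x) = (-x^2 + 6*x + 9)/(x^2 - 6*x + 9)

Solve f'(x) = 0:
  f'(x) = -(x^2 - 6*x - 9)/(x - 3)^2; the denominator is positive wherever f is defined, so f'(x) = 0 ⇔ -x^2 + 6*x + 9 = 0.
  x^2 - 6*x - 9 = 0 has no rational roots; quadratic formula: x = (6 ± √72)/2.
  ⇒ x = 3 - 3*sqrt(2) ≈ -1.2426, 3 + 3*sqrt(2) ≈ 7.2426

f''(x) = -36/(x^3 - 9*x^2 + 27*x - 27)
Second-derivative test at each critical point:
  f''(-1.2426) = 0.4714 > 0 → local minimum
  f''(7.2426) = -0.4714 < 0 → local maximum

Critical points: x = 3 - 3*sqrt(2) ≈ -1.2426 (local minimum); x = 3 + 3*sqrt(2) ≈ 7.2426 (local maximum)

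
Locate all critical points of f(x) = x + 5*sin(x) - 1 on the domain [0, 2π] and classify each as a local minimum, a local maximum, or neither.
f'(x) = 5*cos(x) + 1

Solve f'(x) = 0 on [0, 2π]:
  f'(x) = 0 ⇔ cos(x) = -1/5, i.e. x = ±arccos(-1/5) + 2nπ; keep the solutions lying in [0, 2π].
  ⇒ x = acos(-1/5) ≈ 1.7722, -acos(-1/5) + 2*pi ≈ 4.5110

f''(x) = -5*sin(x)
Second-derivative test at each critical point:
  f''(1.7722) = -4.8990 < 0 → local maximum
  f''(4.5110) = 4.8990 > 0 → local minimum

Critical points: x = acos(-1/5) ≈ 1.7722 (local maximum); x = -acos(-1/5) + 2*pi ≈ 4.5110 (local minimum)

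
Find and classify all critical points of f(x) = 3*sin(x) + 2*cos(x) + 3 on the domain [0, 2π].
f'(x) = -2*sin(x) + 3*cos(x)

Solve f'(x) = 0 on [0, 2π]:
  f'(x) = 0 ⇔ 3*cos(x) = 2*sin(x) ⇔ tan(x) = 3/2, i.e. x = arctan(3/2) + nπ; keep the solutions lying in [0, 2π].
  ⇒ x = atan(3/2) ≈ 0.9828, atan(3/2) + pi ≈ 4.1244

f''(x) = -3*sin(x) - 2*cos(x)
Second-derivative test at each critical point:
  f''(0.9828) = -3.6056 < 0 → local maximum
  f''(4.1244) = 3.6056 > 0 → local minimum

Critical points: x = atan(3/2) ≈ 0.9828 (local maximum); x = atan(3/2) + pi ≈ 4.1244 (local minimum)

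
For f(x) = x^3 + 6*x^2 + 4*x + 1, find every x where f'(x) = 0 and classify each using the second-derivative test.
f'(x) = 3*x^2 + 12*x + 4

Solve f'(x) = 0:
  3*x^2 + 12*x + 4 = 0 has no rational roots; quadratic formula: x = (-12 ± √96)/6.
  ⇒ x = -2 - 2*sqrt(6)/3 ≈ -3.6330, -2 + 2*sqrt(6)/3 ≈ -0.3670

f''(x) = 6*x + 12
Second-derivative test at each critical point:
  f''(-3.6330) = -9.7980 < 0 → local maximum
  f''(-0.3670) = 9.7980 > 0 → local minimum

Critical points: x = -2 - 2*sqrt(6)/3 ≈ -3.6330 (local maximum); x = -2 + 2*sqrt(6)/3 ≈ -0.3670 (local minimum)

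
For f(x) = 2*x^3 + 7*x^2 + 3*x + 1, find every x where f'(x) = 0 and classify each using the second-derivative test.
f'(x) = 6*x^2 + 14*x + 3

Solve f'(x) = 0:
  6*x^2 + 14*x + 3 = 0 has no rational roots; quadratic formula: x = (-14 ± √124)/12.
  ⇒ x = -7/6 - sqrt(31)/6 ≈ -2.0946, -7/6 + sqrt(31)/6 ≈ -0.2387

f''(x) = 12*x + 14
Second-derivative test at each critical point:
  f''(-2.0946) = -11.1355 < 0 → local maximum
  f''(-0.2387) = 11.1355 > 0 → local minimum

Critical points: x = -7/6 - sqrt(31)/6 ≈ -2.0946 (local maximum); x = -7/6 + sqrt(31)/6 ≈ -0.2387 (local minimum)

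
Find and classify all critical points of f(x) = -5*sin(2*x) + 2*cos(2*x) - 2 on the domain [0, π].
f'(x) = -4*sin(2*x) - 10*cos(2*x)

Solve f'(x) = 0 on [0, π]:
  f'(x) = 0 ⇔ -5*cos(2*x) = 2*sin(2*x) ⇔ tan(2*x) = -5/2, i.e. 2*x = arctan(-5/2) + nπ; keep the solutions lying in [0, π].
  ⇒ x = -atan(5/2)/2 + pi/2 ≈ 0.9757, pi - atan(5/2)/2 ≈ 2.5464

f''(x) = 20*sin(2*x) - 8*cos(2*x)
Second-derivative test at each critical point:
  f''(0.9757) = 21.5407 > 0 → local minimum
  f''(2.5464) = -21.5407 < 0 → local maximum

Critical points: x = -atan(5/2)/2 + pi/2 ≈ 0.9757 (local minimum); x = pi - atan(5/2)/2 ≈ 2.5464 (local maximum)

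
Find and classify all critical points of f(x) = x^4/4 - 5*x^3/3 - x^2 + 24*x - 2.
f'(x) = x^3 - 5*x^2 - 2*x + 24

Solve f'(x) = 0:
  Factor: x^3 - 5*x^2 - 2*x + 24 = (x - 4)*(x - 3)*(x + 2) = 0.
  ⇒ x = -2, 3, 4

f''(x) = 3*x^2 - 10*x - 2
Second-derivative test at each critical point:
  f''(-2) = 30 > 0 → local minimum
  f''(3) = -5 < 0 → local maximum
  f''(4) = 6 > 0 → local minimum

Critical points: x = -2 (local minimum); x = 3 (local maximum); x = 4 (local minimum)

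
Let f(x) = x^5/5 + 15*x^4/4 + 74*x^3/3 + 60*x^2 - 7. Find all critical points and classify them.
f'(x) = x*(x^3 + 15*x^2 + 74*x + 120)

Solve f'(x) = 0:
  Factor: x^4 + 15*x^3 + 74*x^2 + 120*x = x*(x + 4)*(x + 5)*(x + 6) = 0.
  ⇒ x = -6, -5, -4, 0

f''(x) = 4*x^3 + 45*x^2 + 148*x + 120
Second-derivative test at each critical point:
  f''(-6) = -12 < 0 → local maximum
  f''(-5) = 5 > 0 → local minimum
  f''(-4) = -8 < 0 → local maximum
  f''(0) = 120 > 0 → local minimum

Critical points: x = -6 (local maximum); x = -5 (local minimum); x = -4 (local maximum); x = 0 (local minimum)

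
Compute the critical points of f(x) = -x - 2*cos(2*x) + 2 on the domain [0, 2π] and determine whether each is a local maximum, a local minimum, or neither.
f'(x) = 4*sin(2*x) - 1

Solve f'(x) = 0 on [0, 2π]:
  f'(x) = 0 ⇔ sin(2*x) = 1/4, i.e. 2*x = arcsin(1/4) + 2nπ or 2*x = π − arcsin(1/4) + 2nπ; keep the solutions lying in [0, 2π].
  ⇒ x = asin(1/4)/2 ≈ 0.1263, -asin(1/4)/2 + pi/2 ≈ 1.4445, asin(1/4)/2 + pi ≈ 3.2679, -asin(1/4)/2 + 3*pi/2 ≈ 4.5860

f''(x) = 8*cos(2*x)
Second-derivative test at each critical point:
  f''(0.1263) = 7.7460 > 0 → local minimum
  f''(1.4445) = -7.7460 < 0 → local maximum
  f''(3.2679) = 7.7460 > 0 → local minimum
  f''(4.5860) = -7.7460 < 0 → local maximum

Critical points: x = asin(1/4)/2 ≈ 0.1263 (local minimum); x = -asin(1/4)/2 + pi/2 ≈ 1.4445 (local maximum); x = asin(1/4)/2 + pi ≈ 3.2679 (local minimum); x = -asin(1/4)/2 + 3*pi/2 ≈ 4.5860 (local maximum)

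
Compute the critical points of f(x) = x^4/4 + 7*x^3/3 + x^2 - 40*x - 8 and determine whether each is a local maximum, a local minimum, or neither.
f'(x) = x^3 + 7*x^2 + 2*x - 40

Solve f'(x) = 0:
  Factor: x^3 + 7*x^2 + 2*x - 40 = (x - 2)*(x + 4)*(x + 5) = 0.
  ⇒ x = -5, -4, 2

f''(x) = 3*x^2 + 14*x + 2
Second-derivative test at each critical point:
  f''(-5) = 7 > 0 → local minimum
  f''(-4) = -6 < 0 → local maximum
  f''(2) = 42 > 0 → local minimum

Critical points: x = -5 (local minimum); x = -4 (local maximum); x = 2 (local minimum)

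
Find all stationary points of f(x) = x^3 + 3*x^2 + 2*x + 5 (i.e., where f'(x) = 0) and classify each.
f'(x) = 3*x^2 + 6*x + 2

Solve f'(x) = 0:
  3*x^2 + 6*x + 2 = 0 has no rational roots; quadratic formula: x = (-6 ± √12)/6.
  ⇒ x = -1 - sqrt(3)/3 ≈ -1.5774, -1 + sqrt(3)/3 ≈ -0.4226

f''(x) = 6*x + 6
Second-derivative test at each critical point:
  f''(-1.5774) = -3.4641 < 0 → local maximum
  f''(-0.4226) = 3.4641 > 0 → local minimum

Critical points: x = -1 - sqrt(3)/3 ≈ -1.5774 (local maximum); x = -1 + sqrt(3)/3 ≈ -0.4226 (local minimum)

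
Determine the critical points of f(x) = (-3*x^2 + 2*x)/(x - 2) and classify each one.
f'(x) = (-3*x^2 + 12*x - 4)/(x^2 - 4*x + 4)

Solve f'(x) = 0:
  f'(x) = -(3*x^2 - 12*x + 4)/(x - 2)^2; the denominator is positive wherever f is defined, so f'(x) = 0 ⇔ -3*x^2 + 12*x - 4 = 0.
  3*x^2 - 12*x + 4 = 0 has no rational roots; quadratic formula: x = (12 ± √96)/6.
  ⇒ x = 2 - 2*sqrt(6)/3 ≈ 0.3670, 2*sqrt(6)/3 + 2 ≈ 3.6330

f''(x) = -16/(x^3 - 6*x^2 + 12*x - 8)
Second-derivative test at each critical point:
  f''(0.3670) = 3.6742 > 0 → local minimum
  f''(3.6330) = -3.6742 < 0 → local maximum

Critical points: x = 2 - 2*sqrt(6)/3 ≈ 0.3670 (local minimum); x = 2*sqrt(6)/3 + 2 ≈ 3.6330 (local maximum)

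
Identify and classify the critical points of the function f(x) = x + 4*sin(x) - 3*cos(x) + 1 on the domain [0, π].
f'(x) = 3*sin(x) + 4*cos(x) + 1

Solve f'(x) = 0 on [0, π]:
  f'(x) = 0 ⇔ 3*sin(x) + 4*cos(x) = -1. Write the left side as R·cos(x + φ) with R = √(4² + (-3)²) = 5, cos φ = 4/5, sin φ = -3/5; then cos(x + φ) = -1/5. Solve for x and keep the solutions lying in [0, π].
  ⇒ x = atan((-3 + 8*sqrt(6))/(-6*sqrt(6) - 4)) + pi ≈ 2.4157

f''(x) = -4*sin(x) + 3*cos(x)
Second-derivative test at each critical point:
  f''(2.4157) = -4.8990 < 0 → local maximum

Critical points: x = atan((-3 + 8*sqrt(6))/(-6*sqrt(6) - 4)) + pi ≈ 2.4157 (local maximum)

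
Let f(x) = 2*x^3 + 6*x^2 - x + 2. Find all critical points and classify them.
f'(x) = 6*x^2 + 12*x - 1

Solve f'(x) = 0:
  6*x^2 + 12*x - 1 = 0 has no rational roots; quadratic formula: x = (-12 ± √168)/12.
  ⇒ x = -sqrt(42)/6 - 1 ≈ -2.0801, -1 + sqrt(42)/6 ≈ 0.0801

f''(x) = 12*x + 12
Second-derivative test at each critical point:
  f''(-2.0801) = -12.9615 < 0 → local maximum
  f''(0.0801) = 12.9615 > 0 → local minimum

Critical points: x = -sqrt(42)/6 - 1 ≈ -2.0801 (local maximum); x = -1 + sqrt(42)/6 ≈ 0.0801 (local minimum)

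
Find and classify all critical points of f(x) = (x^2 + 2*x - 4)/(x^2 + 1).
f'(x) = 2*(-x^2 + 5*x + 1)/(x^4 + 2*x^2 + 1)

Solve f'(x) = 0:
  f'(x) = -2*(x^2 - 5*x - 1)/(x^2 + 1)^2; the denominator is positive wherever f is defined, so f'(x) = 0 ⇔ -2*x^2 + 10*x + 2 = 0.
  Factor: -2*x^2 + 10*x + 2 = -2*(x^2 - 5*x - 1); x^2 - 5*x - 1 = 0 has no rational roots; quadratic formula: x = (5 ± √29)/2.
  ⇒ x = 5/2 - sqrt(29)/2 ≈ -0.1926, 5/2 + sqrt(29)/2 ≈ 5.1926

f''(x) = 2*(2*x^3 - 15*x^2 - 6*x + 5)/(x^6 + 3*x^4 + 3*x^2 + 1)
Second-derivative test at each critical point:
  f''(-0.1926) = 10.0138 > 0 → local minimum
  f''(5.1926) = -0.0138 < 0 → local maximum

Critical points: x = 5/2 - sqrt(29)/2 ≈ -0.1926 (local minimum); x = 5/2 + sqrt(29)/2 ≈ 5.1926 (local maximum)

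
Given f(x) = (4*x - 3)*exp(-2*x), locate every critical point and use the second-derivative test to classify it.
f'(x) = 2*(5 - 4*x)*exp(-2*x)

Solve f'(x) = 0:
  f'(x) = (10 - 8*x)·exp(-2*x) and exp(-2*x) > 0 for every x, so f'(x) = 0 ⇔ 10 - 8*x = 0.
  Factor: 10 - 8*x = -2*(4*x - 5) = 0.
  ⇒ x = 5/4

f''(x) = 4*(4*x - 7)*exp(-2*x)
Second-derivative test at each critical point:
  f''(5/4) = -0.6567 < 0 → local maximum

Critical points: x = 5/4 (local maximum)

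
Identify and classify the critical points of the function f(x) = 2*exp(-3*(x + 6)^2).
f'(x) = 12*(-x - 6)*exp(-3*(x + 6)^2)

Solve f'(x) = 0:
  f'(x) = (-12*x - 72)·exp(-3*(x + 6)^2) and exp(-3*(x + 6)^2) > 0 for every x, so f'(x) = 0 ⇔ -12*x - 72 = 0.
  Factor: -12*x - 72 = -12*(x + 6) = 0.
  ⇒ x = -6

f''(x) = 12*(6*(x + 6)^2 - 1)*exp(-3*(x + 6)^2)
Second-derivative test at each critical point:
  f''(-6) = -12 < 0 → local maximum

Critical points: x = -6 (local maximum)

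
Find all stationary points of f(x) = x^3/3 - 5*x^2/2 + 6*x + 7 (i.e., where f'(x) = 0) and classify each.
f'(x) = x^2 - 5*x + 6

Solve f'(x) = 0:
  Factor: x^2 - 5*x + 6 = (x - 3)*(x - 2) = 0.
  ⇒ x = 2, 3

f''(x) = 2*x - 5
Second-derivative test at each critical point:
  f''(2) = -1 < 0 → local maximum
  f''(3) = 1 > 0 → local minimum

Critical points: x = 2 (local maximum); x = 3 (local minimum)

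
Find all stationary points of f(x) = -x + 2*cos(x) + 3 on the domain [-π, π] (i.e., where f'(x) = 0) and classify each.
f'(x) = -2*sin(x) - 1

Solve f'(x) = 0 on [-π, π]:
  f'(x) = 0 ⇔ sin(x) = -1/2, i.e. x = arcsin(-1/2) + 2nπ or x = π − arcsin(-1/2) + 2nπ; keep the solutions lying in [-π, π].
  ⇒ x = -5*pi/6 ≈ -2.6180, -pi/6 ≈ -0.5236

f''(x) = -2*cos(x)
Second-derivative test at each critical point:
  f''(-2.6180) = 1.7321 > 0 → local minimum
  f''(-0.5236) = -1.7321 < 0 → local maximum

Critical points: x = -5*pi/6 ≈ -2.6180 (local minimum); x = -pi/6 ≈ -0.5236 (local maximum)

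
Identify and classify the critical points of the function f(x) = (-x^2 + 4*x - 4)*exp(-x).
f'(x) = (x^2 - 6*x + 8)*exp(-x)

Solve f'(x) = 0:
  f'(x) = (x^2 - 6*x + 8)·exp(-x) and exp(-x) > 0 for every x, so f'(x) = 0 ⇔ x^2 - 6*x + 8 = 0.
  Factor: x^2 - 6*x + 8 = (x - 4)*(x - 2) = 0.
  ⇒ x = 2, 4

f''(x) = (-x^2 + 8*x - 14)*exp(-x)
Second-derivative test at each critical point:
  f''(2) = -0.2707 < 0 → local maximum
  f''(4) = 0.0366 > 0 → local minimum

Critical points: x = 2 (local maximum); x = 4 (local minimum)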